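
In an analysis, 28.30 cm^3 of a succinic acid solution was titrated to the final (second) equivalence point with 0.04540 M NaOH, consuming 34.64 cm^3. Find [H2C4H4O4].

0.0278 M

n(NaOH) = 0.04540 x 0.03464 = 0.001573 mol.
At the final (second) equivalence point, 2 mol OH^- react per mol H2C4H4O4, so n(H2C4H4O4) = 0.001573 / 2 = 0.0007863 mol.
[H2C4H4O4] = 0.0007863 / 0.02830 L = 0.0278 M.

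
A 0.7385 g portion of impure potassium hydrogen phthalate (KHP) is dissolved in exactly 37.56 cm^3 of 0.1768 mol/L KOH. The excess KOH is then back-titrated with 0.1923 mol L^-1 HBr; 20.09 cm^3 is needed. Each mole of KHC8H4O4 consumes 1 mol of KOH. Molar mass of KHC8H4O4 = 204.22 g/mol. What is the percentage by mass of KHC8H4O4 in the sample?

76.8%

Total n(KOH) added = 0.1768 x 0.03756 = 0.006641 mol.
n(HBr) used = 0.1923 x 0.02009 = 0.003863 mol, which equals the excess n(KOH).
So n(KOH) consumed by the sample = 0.006641 - 0.003863 = 0.002777 mol.
n(KHC8H4O4) = 0.002777 / 1 = 0.002777 mol.
mass KHC8H4O4 = 0.002777 x 204.22 = 0.5672 g, so %KHC8H4O4 = 0.5672/0.7385 x 100 = 76.8%.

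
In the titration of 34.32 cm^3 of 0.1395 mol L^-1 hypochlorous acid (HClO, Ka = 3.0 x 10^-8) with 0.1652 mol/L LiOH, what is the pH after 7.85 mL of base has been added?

7.09

Initial n(HClO) = 0.1395 x 0.03432 = 0.004788 mol.
n(LiOH) added = 0.1652 x 0.007850 = 0.001297 mol, converting that many moles of HClO to ClO-.
Remaining n(HClO) = 0.003491 mol; n(ClO-) = 0.001297 mol.
By Henderson-Hasselbalch, pH = pKa + log([A^-]/[HA]) = 7.52 + log(0.001297/0.003491) = 7.52 + (-0.43) = 7.09.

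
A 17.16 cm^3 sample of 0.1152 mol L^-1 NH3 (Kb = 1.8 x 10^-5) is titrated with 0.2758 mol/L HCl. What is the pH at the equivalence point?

5.17

n(NH3) = 0.1152 x 0.01716 = 0.001977 mol; V(HCl) at equivalence = 0.001977/0.2758 = 0.007168 L.
At equivalence the base is fully converted to NH4+; total volume = 0.02433 L, so [NH4+] = 0.001977/0.02433 = 0.08126 M.
Ka(NH4+) = Kw/Kb = 1.0e-14 / 1.8 x 10^-5 = 5.56e-10.
[H^+] = sqrt(Ka x [NH4+]) = sqrt(5.56e-10 x 0.08126) = 6.72e-6 M.
pH = -log(6.72e-6) = 5.17.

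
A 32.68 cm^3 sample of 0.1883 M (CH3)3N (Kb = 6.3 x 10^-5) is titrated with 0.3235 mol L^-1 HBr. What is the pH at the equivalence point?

n((CH3)3N) = 0.1883 x 0.03268 = 0.006154 mol; V(HBr) at equivalence = 0.006154/0.3235 = 0.01902 L.
At equivalence the base is fully converted to (CH3)3NH+; total volume = 0.05170 L, so [(CH3)3NH+] = 0.006154/0.05170 = 0.1190 M.
Ka((CH3)3NH+) = Kw/Kb = 1.0e-14 / 6.3 x 10^-5 = 1.59e-10.
[H^+] = sqrt(Ka x [(CH3)3NH+]) = sqrt(1.59e-10 x 0.1190) = 4.35e-6 M.
pH = -log(4.35e-6) = 5.36.

5.36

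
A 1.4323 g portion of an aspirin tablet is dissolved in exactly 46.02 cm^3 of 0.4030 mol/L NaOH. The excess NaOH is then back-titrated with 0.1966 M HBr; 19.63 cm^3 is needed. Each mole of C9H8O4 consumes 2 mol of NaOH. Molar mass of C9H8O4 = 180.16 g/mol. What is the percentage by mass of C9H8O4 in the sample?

Total n(NaOH) added = 0.4030 x 0.04602 = 0.01855 mol.
n(HBr) used = 0.1966 x 0.01963 = 0.003859 mol, which equals the excess n(NaOH).
So n(NaOH) consumed by the sample = 0.01855 - 0.003859 = 0.01469 mol.
n(C9H8O4) = 0.01469 / 2 = 0.007343 mol.
mass C9H8O4 = 0.007343 x 180.16 = 1.323 g, so %C9H8O4 = 1.323/1.4323 x 100 = 92.4%.

92.4%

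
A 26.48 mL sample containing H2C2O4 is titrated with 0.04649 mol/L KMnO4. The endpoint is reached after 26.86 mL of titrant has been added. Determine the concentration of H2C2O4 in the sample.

0.118 M

n(KMnO4) = 0.04649 x 0.02686 = 0.001249 mol.
From the balanced equation, 2 mol KMnO4 reacts with 5 mol H2C2O4, so n(H2C2O4) = 0.001249 x 5/2 = 0.003122 mol.
[H2C2O4] = 0.003122 / 0.02648 L = 0.118 M.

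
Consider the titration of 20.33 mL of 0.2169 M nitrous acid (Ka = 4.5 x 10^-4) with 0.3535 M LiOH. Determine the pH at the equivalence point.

8.24

n(HNO2) = 0.2169 x 0.02033 = 0.004410 mol; V(LiOH) at equivalence = 0.004410/0.3535 = 0.01247 L.
At equivalence all the acid is converted to NO2-; total volume = 0.02033 + 0.01247 = 0.03280 L, so [NO2-] = 0.004410/0.03280 = 0.1344 M.
Kb = Kw/Ka = 1.0e-14 / 4.5 x 10^-4 = 2.22e-11.
[OH^-] = sqrt(Kb x [NO2-]) = sqrt(2.22e-11 x 0.1344) = 1.73e-6 M.
pOH = 5.76, so pH = 14.00 - 5.76 = 8.24.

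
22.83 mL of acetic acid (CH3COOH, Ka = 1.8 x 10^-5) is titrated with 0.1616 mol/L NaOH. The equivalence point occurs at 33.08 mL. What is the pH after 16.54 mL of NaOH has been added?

4.74

16.54 mL is exactly half the equivalence volume (33.08/2), i.e. the half-equivalence point.
There, n(HA) = n(A^-), so pH = pKa = -log(1.8 x 10^-5) = 4.74.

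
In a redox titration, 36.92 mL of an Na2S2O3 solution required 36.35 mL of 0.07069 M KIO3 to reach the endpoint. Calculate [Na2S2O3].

0.418 M

n(KIO3) = 0.07069 x 0.03635 = 0.002570 mol.
From the balanced equation, 1 mol KIO3 reacts with 6 mol Na2S2O3, so n(Na2S2O3) = 0.002570 x 6/1 = 0.01542 mol.
[Na2S2O3] = 0.01542 / 0.03692 L = 0.418 M.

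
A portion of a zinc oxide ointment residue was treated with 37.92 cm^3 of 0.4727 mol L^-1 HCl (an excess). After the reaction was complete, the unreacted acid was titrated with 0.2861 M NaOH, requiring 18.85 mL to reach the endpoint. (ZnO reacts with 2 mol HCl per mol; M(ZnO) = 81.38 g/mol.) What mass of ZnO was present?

0.510 g

Total n(HCl) added = 0.4727 x 0.03792 = 0.01792 mol.
n(NaOH) used = 0.2861 x 0.01885 = 0.005393 mol, which equals the excess n(HCl).
So n(HCl) consumed by the sample = 0.01792 - 0.005393 = 0.01253 mol.
n(ZnO) = 0.01253 / 2 = 0.006266 mol.
mass = 0.006266 mol x 81.38 g/mol = 0.510 g.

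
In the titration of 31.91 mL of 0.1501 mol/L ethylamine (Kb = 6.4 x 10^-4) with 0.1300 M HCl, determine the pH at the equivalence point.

5.98

n(C2H5NH2) = 0.1501 x 0.03191 = 0.004790 mol; V(HCl) at equivalence = 0.004790/0.1300 = 0.03684 L.
At equivalence the base is fully converted to C2H5NH3+; total volume = 0.06875 L, so [C2H5NH3+] = 0.004790/0.06875 = 0.06966 M.
Ka(C2H5NH3+) = Kw/Kb = 1.0e-14 / 6.4 x 10^-4 = 1.56e-11.
[H^+] = sqrt(Ka x [C2H5NH3+]) = sqrt(1.56e-11 x 0.06966) = 1.04e-6 M.
pH = -log(1.04e-6) = 5.98.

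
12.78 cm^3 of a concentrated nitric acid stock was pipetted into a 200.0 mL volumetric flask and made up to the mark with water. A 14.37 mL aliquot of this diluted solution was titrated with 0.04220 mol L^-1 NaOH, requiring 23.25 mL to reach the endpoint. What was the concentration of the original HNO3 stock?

n(NaOH) = 0.04220 x 0.02325 = 0.0009812 mol.
n(HNO3) in the aliquot = 0.0009812 mol.
[diluted HNO3] = 0.0009812 / 0.01437 = 0.06828 M.
Dilution factor = 200.0/12.78 = 15.65, so [stock] = 0.06828 x 15.65 = 1.07 M.

1.07 M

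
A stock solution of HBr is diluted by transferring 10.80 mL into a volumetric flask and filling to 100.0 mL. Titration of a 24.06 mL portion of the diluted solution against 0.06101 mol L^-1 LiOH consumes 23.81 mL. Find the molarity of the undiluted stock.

0.559 M

n(LiOH) = 0.06101 x 0.02381 = 0.001453 mol.
n(HBr) in the aliquot = 0.001453 mol.
[diluted HBr] = 0.001453 / 0.02406 = 0.06038 M.
Dilution factor = 100.0/10.80 = 9.259, so [stock] = 0.06038 x 9.259 = 0.559 M.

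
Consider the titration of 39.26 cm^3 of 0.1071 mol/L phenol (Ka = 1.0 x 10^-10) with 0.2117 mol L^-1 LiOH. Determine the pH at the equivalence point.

11.43

n(C6H5OH) = 0.1071 x 0.03926 = 0.004205 mol; V(LiOH) at equivalence = 0.004205/0.2117 = 0.01986 L.
At equivalence all the acid is converted to C6H5O-; total volume = 0.03926 + 0.01986 = 0.05912 L, so [C6H5O-] = 0.004205/0.05912 = 0.07112 M.
Kb = Kw/Ka = 1.0e-14 / 1.0 x 10^-10 = 0.000100.
[OH^-] = sqrt(Kb x [C6H5O-]) = sqrt(0.000100 x 0.07112) = 0.00267 M.
pOH = 2.57, so pH = 14.00 - 2.57 = 11.43.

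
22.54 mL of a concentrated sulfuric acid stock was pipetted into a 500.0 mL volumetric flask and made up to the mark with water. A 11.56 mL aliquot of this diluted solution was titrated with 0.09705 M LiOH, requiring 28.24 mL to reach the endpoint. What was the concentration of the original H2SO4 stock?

2.63 M

n(LiOH) = 0.09705 x 0.02824 = 0.002741 mol.
n(H2SO4) in the aliquot = 0.002741 x 1/2 = 0.001370 mol.
[diluted H2SO4] = 0.001370 / 0.01156 = 0.1185 M.
Dilution factor = 500.0/22.54 = 22.18, so [stock] = 0.1185 x 22.18 = 2.63 M.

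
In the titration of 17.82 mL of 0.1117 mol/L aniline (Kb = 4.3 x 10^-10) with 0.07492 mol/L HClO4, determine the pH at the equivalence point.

2.99

n(C6H5NH2) = 0.1117 x 0.01782 = 0.001990 mol; V(HClO4) at equivalence = 0.001990/0.07492 = 0.02657 L.
At equivalence the base is fully converted to C6H5NH3+; total volume = 0.04439 L, so [C6H5NH3+] = 0.001990/0.04439 = 0.04484 M.
Ka(C6H5NH3+) = Kw/Kb = 1.0e-14 / 4.3 x 10^-10 = 2.33e-5.
[H^+] = sqrt(Ka x [C6H5NH3+]) = sqrt(2.33e-5 x 0.04484) = 0.00102 M.
pH = -log(0.00102) = 2.99.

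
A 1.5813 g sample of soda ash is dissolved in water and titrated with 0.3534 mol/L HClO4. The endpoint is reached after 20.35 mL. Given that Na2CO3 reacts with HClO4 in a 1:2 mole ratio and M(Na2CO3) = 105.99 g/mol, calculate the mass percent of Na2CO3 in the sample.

n(HClO4) = 0.3534 x 0.02035 = 0.007192 mol.
n(Na2CO3) = 0.007192 / 2 = 0.003596 mol.
mass of Na2CO3 = 0.003596 x 105.99 = 0.3811 g.
% purity = 0.3811 / 1.5813 x 100 = 24.1%.

24.1%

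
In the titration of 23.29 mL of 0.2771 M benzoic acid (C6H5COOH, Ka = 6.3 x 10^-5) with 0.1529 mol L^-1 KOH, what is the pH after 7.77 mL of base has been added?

3.55

Initial n(C6H5COOH) = 0.2771 x 0.02329 = 0.006454 mol.
n(KOH) added = 0.1529 x 0.007770 = 0.001188 mol, converting that many moles of C6H5COOH to C6H5COO-.
Remaining n(C6H5COOH) = 0.005266 mol; n(C6H5COO-) = 0.001188 mol.
By Henderson-Hasselbalch, pH = pKa + log([A^-]/[HA]) = 4.20 + log(0.001188/0.005266) = 4.20 + (-0.65) = 3.55.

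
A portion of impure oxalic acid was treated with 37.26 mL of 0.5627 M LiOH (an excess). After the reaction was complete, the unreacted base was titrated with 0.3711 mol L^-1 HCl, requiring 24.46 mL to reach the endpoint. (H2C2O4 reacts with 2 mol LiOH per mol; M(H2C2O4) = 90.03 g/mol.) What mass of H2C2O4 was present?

0.535 g

Total n(LiOH) added = 0.5627 x 0.03726 = 0.02097 mol.
n(HCl) used = 0.3711 x 0.02446 = 0.009077 mol, which equals the excess n(LiOH).
So n(LiOH) consumed by the sample = 0.02097 - 0.009077 = 0.01189 mol.
n(H2C2O4) = 0.01189 / 2 = 0.005945 mol.
mass = 0.005945 mol x 90.03 g/mol = 0.535 g.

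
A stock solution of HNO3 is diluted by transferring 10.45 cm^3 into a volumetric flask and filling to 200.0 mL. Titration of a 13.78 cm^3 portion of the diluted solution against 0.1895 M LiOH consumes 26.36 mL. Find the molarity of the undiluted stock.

6.94 M

n(LiOH) = 0.1895 x 0.02636 = 0.004995 mol.
n(HNO3) in the aliquot = 0.004995 mol.
[diluted HNO3] = 0.004995 / 0.01378 = 0.3625 M.
Dilution factor = 200.0/10.45 = 19.14, so [stock] = 0.3625 x 19.14 = 6.94 M.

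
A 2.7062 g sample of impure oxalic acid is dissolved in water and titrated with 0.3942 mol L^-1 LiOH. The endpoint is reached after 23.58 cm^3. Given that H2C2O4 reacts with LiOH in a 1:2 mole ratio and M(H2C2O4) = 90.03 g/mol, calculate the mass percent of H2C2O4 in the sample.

n(LiOH) = 0.3942 x 0.02358 = 0.009295 mol.
n(H2C2O4) = 0.009295 / 2 = 0.004648 mol.
mass of H2C2O4 = 0.004648 x 90.03 = 0.4184 g.
% purity = 0.4184 / 2.7062 x 100 = 15.5%.

15.5%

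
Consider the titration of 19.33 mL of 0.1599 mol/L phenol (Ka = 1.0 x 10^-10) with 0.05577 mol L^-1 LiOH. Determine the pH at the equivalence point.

11.31

n(C6H5OH) = 0.1599 x 0.01933 = 0.003091 mol; V(LiOH) at equivalence = 0.003091/0.05577 = 0.05542 L.
At equivalence all the acid is converted to C6H5O-; total volume = 0.01933 + 0.05542 = 0.07475 L, so [C6H5O-] = 0.003091/0.07475 = 0.04135 M.
Kb = Kw/Ka = 1.0e-14 / 1.0 x 10^-10 = 0.000100.
[OH^-] = sqrt(Kb x [C6H5O-]) = sqrt(0.000100 x 0.04135) = 0.00203 M.
pOH = 2.69, so pH = 14.00 - 2.69 = 11.31.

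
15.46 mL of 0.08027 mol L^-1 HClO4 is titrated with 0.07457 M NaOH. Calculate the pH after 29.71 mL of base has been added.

n(acid) = 0.08027 x 0.01546 = 0.001241 mol; n(NaOH) added = 0.07457 x 0.02971 = 0.002215 mol.
Base is in excess by 0.002215 - 0.001241 = 0.0009745 mol in a total volume of 0.04517 L.
[OH^-] = 0.0009745/0.04517 = 0.02157 M, so pOH = 1.67 and pH = 14.00 - 1.67 = 12.33.

12.33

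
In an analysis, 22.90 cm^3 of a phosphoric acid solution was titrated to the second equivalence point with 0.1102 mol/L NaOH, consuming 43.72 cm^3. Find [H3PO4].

0.105 M

n(NaOH) = 0.1102 x 0.04372 = 0.004818 mol.
At the second equivalence point, 2 mol OH^- react per mol H3PO4, so n(H3PO4) = 0.004818 / 2 = 0.002409 mol.
[H3PO4] = 0.002409 / 0.02290 L = 0.105 M.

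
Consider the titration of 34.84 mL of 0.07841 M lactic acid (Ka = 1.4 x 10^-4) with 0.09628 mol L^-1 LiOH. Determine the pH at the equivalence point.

8.24

n(HC3H5O3) = 0.07841 x 0.03484 = 0.002732 mol; V(LiOH) at equivalence = 0.002732/0.09628 = 0.02837 L.
At equivalence all the acid is converted to C3H5O3-; total volume = 0.03484 + 0.02837 = 0.06321 L, so [C3H5O3-] = 0.002732/0.06321 = 0.04322 M.
Kb = Kw/Ka = 1.0e-14 / 1.4 x 10^-4 = 7.14e-11.
[OH^-] = sqrt(Kb x [C3H5O3-]) = sqrt(7.14e-11 x 0.04322) = 1.76e-6 M.
pOH = 5.76, so pH = 14.00 - 5.76 = 8.24.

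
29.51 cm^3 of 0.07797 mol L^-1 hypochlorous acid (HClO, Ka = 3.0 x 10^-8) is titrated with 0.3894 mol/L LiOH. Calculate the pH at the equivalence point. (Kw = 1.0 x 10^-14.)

10.17

n(HClO) = 0.07797 x 0.02951 = 0.002301 mol; V(LiOH) at equivalence = 0.002301/0.3894 = 0.005909 L.
At equivalence all the acid is converted to ClO-; total volume = 0.02951 + 0.005909 = 0.03542 L, so [ClO-] = 0.002301/0.03542 = 0.06496 M.
Kb = Kw/Ka = 1.0e-14 / 3.0 x 10^-8 = 3.33e-7.
[OH^-] = sqrt(Kb x [ClO-]) = sqrt(3.33e-7 x 0.06496) = 0.000147 M.
pOH = 3.83, so pH = 14.00 - 3.83 = 10.17.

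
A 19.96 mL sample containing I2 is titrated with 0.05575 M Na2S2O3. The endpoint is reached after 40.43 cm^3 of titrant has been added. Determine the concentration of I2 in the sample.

n(Na2S2O3) = 0.05575 x 0.04043 = 0.002254 mol.
From the balanced equation, 2 mol Na2S2O3 reacts with 1 mol I2, so n(I2) = 0.002254 x 1/2 = 0.001127 mol.
[I2] = 0.001127 / 0.01996 L = 0.0565 M.

0.0565 M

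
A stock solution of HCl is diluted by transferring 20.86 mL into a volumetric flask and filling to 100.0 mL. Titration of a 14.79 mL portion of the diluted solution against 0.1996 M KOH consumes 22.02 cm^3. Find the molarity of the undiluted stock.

1.42 M

n(KOH) = 0.1996 x 0.02202 = 0.004395 mol.
n(HCl) in the aliquot = 0.004395 mol.
[diluted HCl] = 0.004395 / 0.01479 = 0.2972 M.
Dilution factor = 100.0/20.86 = 4.794, so [stock] = 0.2972 x 4.794 = 1.42 M.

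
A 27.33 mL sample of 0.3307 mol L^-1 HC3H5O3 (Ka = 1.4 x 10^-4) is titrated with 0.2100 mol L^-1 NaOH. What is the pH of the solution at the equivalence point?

n(HC3H5O3) = 0.3307 x 0.02733 = 0.009038 mol; V(NaOH) at equivalence = 0.009038/0.2100 = 0.04304 L.
At equivalence all the acid is converted to C3H5O3-; total volume = 0.02733 + 0.04304 = 0.07037 L, so [C3H5O3-] = 0.009038/0.07037 = 0.1284 M.
Kb = Kw/Ka = 1.0e-14 / 1.4 x 10^-4 = 7.14e-11.
[OH^-] = sqrt(Kb x [C3H5O3-]) = sqrt(7.14e-11 x 0.1284) = 3.03e-6 M.
pOH = 5.52, so pH = 14.00 - 5.52 = 8.48.

8.48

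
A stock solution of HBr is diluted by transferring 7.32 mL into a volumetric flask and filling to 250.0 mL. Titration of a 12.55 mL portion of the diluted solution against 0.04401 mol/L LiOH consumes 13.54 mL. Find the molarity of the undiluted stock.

n(LiOH) = 0.04401 x 0.01354 = 0.0005959 mol.
n(HBr) in the aliquot = 0.0005959 mol.
[diluted HBr] = 0.0005959 / 0.01255 = 0.04748 M.
Dilution factor = 250.0/7.320 = 34.15, so [stock] = 0.04748 x 34.15 = 1.62 M.

1.62 M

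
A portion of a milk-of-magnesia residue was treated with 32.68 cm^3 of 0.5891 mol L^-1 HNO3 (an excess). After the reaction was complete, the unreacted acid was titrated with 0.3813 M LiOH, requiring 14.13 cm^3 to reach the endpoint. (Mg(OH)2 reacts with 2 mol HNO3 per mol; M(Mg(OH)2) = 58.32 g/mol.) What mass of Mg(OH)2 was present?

0.404 g

Total n(HNO3) added = 0.5891 x 0.03268 = 0.01925 mol.
n(LiOH) used = 0.3813 x 0.01413 = 0.005388 mol, which equals the excess n(HNO3).
So n(HNO3) consumed by the sample = 0.01925 - 0.005388 = 0.01386 mol.
n(Mg(OH)2) = 0.01386 / 2 = 0.006932 mol.
mass = 0.006932 mol x 58.32 g/mol = 0.404 g.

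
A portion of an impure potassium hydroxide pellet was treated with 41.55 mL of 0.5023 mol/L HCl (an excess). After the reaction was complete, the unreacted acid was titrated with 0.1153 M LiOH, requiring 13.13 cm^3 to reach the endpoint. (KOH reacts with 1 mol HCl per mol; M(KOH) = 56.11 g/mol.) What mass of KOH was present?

Total n(HCl) added = 0.5023 x 0.04155 = 0.02087 mol.
n(LiOH) used = 0.1153 x 0.01313 = 0.001514 mol, which equals the excess n(HCl).
So n(HCl) consumed by the sample = 0.02087 - 0.001514 = 0.01936 mol.
n(KOH) = 0.01936 / 1 = 0.01936 mol.
mass = 0.01936 mol x 56.11 g/mol = 1.09 g.

1.09 g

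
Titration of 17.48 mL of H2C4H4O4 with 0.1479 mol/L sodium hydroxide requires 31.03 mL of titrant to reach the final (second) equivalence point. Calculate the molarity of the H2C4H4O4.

n(NaOH) = 0.1479 x 0.03103 = 0.004589 mol.
At the final (second) equivalence point, 2 mol OH^- react per mol H2C4H4O4, so n(H2C4H4O4) = 0.004589 / 2 = 0.002295 mol.
[H2C4H4O4] = 0.002295 / 0.01748 L = 0.131 M.

0.131 M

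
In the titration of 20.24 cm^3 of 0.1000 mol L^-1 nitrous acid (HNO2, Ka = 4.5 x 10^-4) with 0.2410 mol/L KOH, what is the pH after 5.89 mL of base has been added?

3.72

Initial n(HNO2) = 0.1000 x 0.02024 = 0.002024 mol.
n(KOH) added = 0.2410 x 0.005890 = 0.001419 mol, converting that many moles of HNO2 to NO2-.
Remaining n(HNO2) = 0.0006045 mol; n(NO2-) = 0.001419 mol.
By Henderson-Hasselbalch, pH = pKa + log([A^-]/[HA]) = 3.35 + log(0.001419/0.0006045) = 3.35 + (+0.37) = 3.72.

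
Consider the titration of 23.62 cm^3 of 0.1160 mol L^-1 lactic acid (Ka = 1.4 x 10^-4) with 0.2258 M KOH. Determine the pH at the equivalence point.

8.37

n(HC3H5O3) = 0.1160 x 0.02362 = 0.002740 mol; V(KOH) at equivalence = 0.002740/0.2258 = 0.01213 L.
At equivalence all the acid is converted to C3H5O3-; total volume = 0.02362 + 0.01213 = 0.03575 L, so [C3H5O3-] = 0.002740/0.03575 = 0.07663 M.
Kb = Kw/Ka = 1.0e-14 / 1.4 x 10^-4 = 7.14e-11.
[OH^-] = sqrt(Kb x [C3H5O3-]) = sqrt(7.14e-11 x 0.07663) = 2.34e-6 M.
pOH = 5.63, so pH = 14.00 - 5.63 = 8.37.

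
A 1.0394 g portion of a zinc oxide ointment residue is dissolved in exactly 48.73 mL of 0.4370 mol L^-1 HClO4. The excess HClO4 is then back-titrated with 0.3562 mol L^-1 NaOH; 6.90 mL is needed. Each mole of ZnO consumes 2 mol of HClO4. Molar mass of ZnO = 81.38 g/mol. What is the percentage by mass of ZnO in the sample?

Total n(HClO4) added = 0.4370 x 0.04873 = 0.02130 mol.
n(NaOH) used = 0.3562 x 0.006900 = 0.002458 mol, which equals the excess n(HClO4).
So n(HClO4) consumed by the sample = 0.02130 - 0.002458 = 0.01884 mol.
n(ZnO) = 0.01884 / 2 = 0.009419 mol.
mass ZnO = 0.009419 x 81.38 = 0.7665 g, so %ZnO = 0.7665/1.0394 x 100 = 73.7%.

73.7%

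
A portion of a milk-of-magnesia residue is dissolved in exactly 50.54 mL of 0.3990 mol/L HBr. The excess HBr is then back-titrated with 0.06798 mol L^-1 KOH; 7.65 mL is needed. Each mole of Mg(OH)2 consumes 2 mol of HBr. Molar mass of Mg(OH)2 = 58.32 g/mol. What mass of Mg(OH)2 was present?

Total n(HBr) added = 0.3990 x 0.05054 = 0.02017 mol.
n(KOH) used = 0.06798 x 0.007650 = 0.0005200 mol, which equals the excess n(HBr).
So n(HBr) consumed by the sample = 0.02017 - 0.0005200 = 0.01965 mol.
n(Mg(OH)2) = 0.01965 / 2 = 0.009823 mol.
mass = 0.009823 mol x 58.32 g/mol = 0.573 g.

0.573 g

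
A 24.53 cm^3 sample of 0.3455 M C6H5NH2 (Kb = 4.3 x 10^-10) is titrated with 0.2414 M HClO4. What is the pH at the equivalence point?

n(C6H5NH2) = 0.3455 x 0.02453 = 0.008475 mol; V(HClO4) at equivalence = 0.008475/0.2414 = 0.03511 L.
At equivalence the base is fully converted to C6H5NH3+; total volume = 0.05964 L, so [C6H5NH3+] = 0.008475/0.05964 = 0.1421 M.
Ka(C6H5NH3+) = Kw/Kb = 1.0e-14 / 4.3 x 10^-10 = 2.33e-5.
[H^+] = sqrt(Ka x [C6H5NH3+]) = sqrt(2.33e-5 x 0.1421) = 0.00182 M.
pH = -log(0.00182) = 2.74.

2.74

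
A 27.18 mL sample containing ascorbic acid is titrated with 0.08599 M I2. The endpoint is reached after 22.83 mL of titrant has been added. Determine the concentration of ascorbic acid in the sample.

n(I2) = 0.08599 x 0.02283 = 0.001963 mol.
From the balanced equation, 1 mol I2 reacts with 1 mol ascorbic acid, so n(ascorbic acid) = 0.001963 x 1/1 = 0.001963 mol.
[ascorbic acid] = 0.001963 / 0.02718 L = 0.0722 M.

0.0722 M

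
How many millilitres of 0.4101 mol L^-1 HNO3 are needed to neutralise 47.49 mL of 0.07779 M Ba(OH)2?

n(Ba(OH)2) = 0.07779 mol/L x 0.04749 L = 0.003694 mol.
The neutralisation is 1 Ba(OH)2 : 2 HNO3, so n(HNO3) = 0.003694 x 2/1 = 0.007388 mol.
V(HNO3) = 0.007388 / 0.4101 = 0.01802 L = 18.0 mL.

18.0 mL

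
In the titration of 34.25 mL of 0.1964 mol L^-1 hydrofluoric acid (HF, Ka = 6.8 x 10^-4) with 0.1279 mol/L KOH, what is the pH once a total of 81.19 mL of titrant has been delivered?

n(acid) = 0.1964 x 0.03425 = 0.006727 mol; n(KOH) added = 0.1279 x 0.08119 = 0.01038 mol.
Base is in excess by 0.01038 - 0.006727 = 0.003658 mol in a total volume of 0.1154 L.
[OH^-] = 0.003658/0.1154 = 0.03168 M, so pOH = 1.50 and pH = 14.00 - 1.50 = 12.50.

12.50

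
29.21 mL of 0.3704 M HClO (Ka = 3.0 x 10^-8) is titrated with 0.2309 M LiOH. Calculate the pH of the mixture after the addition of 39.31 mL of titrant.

8.24

Initial n(HClO) = 0.3704 x 0.02921 = 0.01082 mol.
n(LiOH) added = 0.2309 x 0.03931 = 0.009077 mol, converting that many moles of HClO to ClO-.
Remaining n(HClO) = 0.001743 mol; n(ClO-) = 0.009077 mol.
By Henderson-Hasselbalch, pH = pKa + log([A^-]/[HA]) = 7.52 + log(0.009077/0.001743) = 7.52 + (+0.72) = 8.24.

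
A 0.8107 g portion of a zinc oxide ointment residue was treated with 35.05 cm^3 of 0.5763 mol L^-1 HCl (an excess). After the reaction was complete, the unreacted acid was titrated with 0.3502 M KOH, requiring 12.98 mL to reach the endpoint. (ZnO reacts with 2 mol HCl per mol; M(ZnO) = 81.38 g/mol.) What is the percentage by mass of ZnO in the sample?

78.6%

Total n(HCl) added = 0.5763 x 0.03505 = 0.02020 mol.
n(KOH) used = 0.3502 x 0.01298 = 0.004546 mol, which equals the excess n(HCl).
So n(HCl) consumed by the sample = 0.02020 - 0.004546 = 0.01565 mol.
n(ZnO) = 0.01565 / 2 = 0.007827 mol.
mass ZnO = 0.007827 x 81.38 = 0.6369 g, so %ZnO = 0.6369/0.8107 x 100 = 78.6%.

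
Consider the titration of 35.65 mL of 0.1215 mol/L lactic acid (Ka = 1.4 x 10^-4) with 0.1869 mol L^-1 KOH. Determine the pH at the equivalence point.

n(HC3H5O3) = 0.1215 x 0.03565 = 0.004331 mol; V(KOH) at equivalence = 0.004331/0.1869 = 0.02318 L.
At equivalence all the acid is converted to C3H5O3-; total volume = 0.03565 + 0.02318 = 0.05883 L, so [C3H5O3-] = 0.004331/0.05883 = 0.07363 M.
Kb = Kw/Ka = 1.0e-14 / 1.4 x 10^-4 = 7.14e-11.
[OH^-] = sqrt(Kb x [C3H5O3-]) = sqrt(7.14e-11 x 0.07363) = 2.29e-6 M.
pOH = 5.64, so pH = 14.00 - 5.64 = 8.36.

8.36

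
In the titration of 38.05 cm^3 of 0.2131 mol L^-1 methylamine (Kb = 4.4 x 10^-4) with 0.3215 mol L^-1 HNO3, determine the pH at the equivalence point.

5.77

n(CH3NH2) = 0.2131 x 0.03805 = 0.008108 mol; V(HNO3) at equivalence = 0.008108/0.3215 = 0.02522 L.
At equivalence the base is fully converted to CH3NH3+; total volume = 0.06327 L, so [CH3NH3+] = 0.008108/0.06327 = 0.1282 M.
Ka(CH3NH3+) = Kw/Kb = 1.0e-14 / 4.4 x 10^-4 = 2.27e-11.
[H^+] = sqrt(Ka x [CH3NH3+]) = sqrt(2.27e-11 x 0.1282) = 1.71e-6 M.
pH = -log(1.71e-6) = 5.77.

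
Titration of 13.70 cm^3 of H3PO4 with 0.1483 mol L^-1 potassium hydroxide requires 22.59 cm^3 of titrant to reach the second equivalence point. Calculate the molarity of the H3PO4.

n(KOH) = 0.1483 x 0.02259 = 0.003350 mol.
At the second equivalence point, 2 mol OH^- react per mol H3PO4, so n(H3PO4) = 0.003350 / 2 = 0.001675 mol.
[H3PO4] = 0.001675 / 0.01370 L = 0.122 M.

0.122 M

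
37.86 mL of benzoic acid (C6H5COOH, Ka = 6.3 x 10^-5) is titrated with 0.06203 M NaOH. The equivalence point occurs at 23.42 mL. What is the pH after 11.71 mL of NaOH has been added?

11.71 mL is exactly half the equivalence volume (23.42/2), i.e. the half-equivalence point.
There, n(HA) = n(A^-), so pH = pKa = -log(6.3 x 10^-5) = 4.20.

4.20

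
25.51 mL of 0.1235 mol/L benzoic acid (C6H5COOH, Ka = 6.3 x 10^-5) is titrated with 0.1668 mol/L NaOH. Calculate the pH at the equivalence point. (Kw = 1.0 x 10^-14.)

8.53

n(C6H5COOH) = 0.1235 x 0.02551 = 0.003150 mol; V(NaOH) at equivalence = 0.003150/0.1668 = 0.01889 L.
At equivalence all the acid is converted to C6H5COO-; total volume = 0.02551 + 0.01889 = 0.04440 L, so [C6H5COO-] = 0.003150/0.04440 = 0.07096 M.
Kb = Kw/Ka = 1.0e-14 / 6.3 x 10^-5 = 1.59e-10.
[OH^-] = sqrt(Kb x [C6H5COO-]) = sqrt(1.59e-10 x 0.07096) = 3.36e-6 M.
pOH = 5.47, so pH = 14.00 - 5.47 = 8.53.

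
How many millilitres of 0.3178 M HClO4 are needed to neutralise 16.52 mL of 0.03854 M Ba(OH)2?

n(Ba(OH)2) = 0.03854 mol/L x 0.01652 L = 0.0006367 mol.
The neutralisation is 1 Ba(OH)2 : 2 HClO4, so n(HClO4) = 0.0006367 x 2/1 = 0.001273 mol.
V(HClO4) = 0.001273 / 0.3178 = 0.004007 L = 4.01 mL.

4.01 mL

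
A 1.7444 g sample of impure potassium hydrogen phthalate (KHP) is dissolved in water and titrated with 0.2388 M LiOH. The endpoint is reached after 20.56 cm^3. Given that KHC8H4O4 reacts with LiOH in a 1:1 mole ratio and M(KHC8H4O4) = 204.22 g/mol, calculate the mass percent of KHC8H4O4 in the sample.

n(LiOH) = 0.2388 x 0.02056 = 0.004910 mol.
n(KHC8H4O4) = 0.004910 / 1 = 0.004910 mol.
mass of KHC8H4O4 = 0.004910 x 204.22 = 1.003 g.
% purity = 1.003 / 1.7444 x 100 = 57.5%.

57.5%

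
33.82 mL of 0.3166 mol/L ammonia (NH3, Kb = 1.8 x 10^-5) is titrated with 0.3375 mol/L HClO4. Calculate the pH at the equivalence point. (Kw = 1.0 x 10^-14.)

5.02

n(NH3) = 0.3166 x 0.03382 = 0.01071 mol; V(HClO4) at equivalence = 0.01071/0.3375 = 0.03173 L.
At equivalence the base is fully converted to NH4+; total volume = 0.06555 L, so [NH4+] = 0.01071/0.06555 = 0.1634 M.
Ka(NH4+) = Kw/Kb = 1.0e-14 / 1.8 x 10^-5 = 5.56e-10.
[H^+] = sqrt(Ka x [NH4+]) = sqrt(5.56e-10 x 0.1634) = 9.53e-6 M.
pH = -log(9.53e-6) = 5.02.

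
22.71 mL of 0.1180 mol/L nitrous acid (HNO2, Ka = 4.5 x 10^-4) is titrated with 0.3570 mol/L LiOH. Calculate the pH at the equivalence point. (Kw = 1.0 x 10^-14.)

8.15

n(HNO2) = 0.1180 x 0.02271 = 0.002680 mol; V(LiOH) at equivalence = 0.002680/0.3570 = 0.007506 L.
At equivalence all the acid is converted to NO2-; total volume = 0.02271 + 0.007506 = 0.03022 L, so [NO2-] = 0.002680/0.03022 = 0.08869 M.
Kb = Kw/Ka = 1.0e-14 / 4.5 x 10^-4 = 2.22e-11.
[OH^-] = sqrt(Kb x [NO2-]) = sqrt(2.22e-11 x 0.08869) = 1.40e-6 M.
pOH = 5.85, so pH = 14.00 - 5.85 = 8.15.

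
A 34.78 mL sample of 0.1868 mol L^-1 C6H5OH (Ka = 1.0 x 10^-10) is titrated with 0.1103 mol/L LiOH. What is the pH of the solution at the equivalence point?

n(C6H5OH) = 0.1868 x 0.03478 = 0.006497 mol; V(LiOH) at equivalence = 0.006497/0.1103 = 0.05890 L.
At equivalence all the acid is converted to C6H5O-; total volume = 0.03478 + 0.05890 = 0.09368 L, so [C6H5O-] = 0.006497/0.09368 = 0.06935 M.
Kb = Kw/Ka = 1.0e-14 / 1.0 x 10^-10 = 0.000100.
[OH^-] = sqrt(Kb x [C6H5O-]) = sqrt(0.000100 x 0.06935) = 0.00263 M.
pOH = 2.58, so pH = 14.00 - 2.58 = 11.42.

11.42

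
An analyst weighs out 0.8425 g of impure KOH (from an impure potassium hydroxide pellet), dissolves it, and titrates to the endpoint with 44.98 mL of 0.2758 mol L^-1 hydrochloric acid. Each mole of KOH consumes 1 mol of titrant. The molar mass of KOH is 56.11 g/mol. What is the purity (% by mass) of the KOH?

82.6%

n(HCl) = 0.2758 x 0.04498 = 0.01241 mol.
n(KOH) = 0.01241 / 1 = 0.01241 mol.
mass of KOH = 0.01241 x 56.11 = 0.6961 g.
% purity = 0.6961 / 0.8425 x 100 = 82.6%.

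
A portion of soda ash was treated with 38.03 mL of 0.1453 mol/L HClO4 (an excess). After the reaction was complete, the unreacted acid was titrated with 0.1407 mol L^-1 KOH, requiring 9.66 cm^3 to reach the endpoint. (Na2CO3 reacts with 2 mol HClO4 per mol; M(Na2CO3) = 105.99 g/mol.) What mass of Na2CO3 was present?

Total n(HClO4) added = 0.1453 x 0.03803 = 0.005526 mol.
n(KOH) used = 0.1407 x 0.009660 = 0.001359 mol, which equals the excess n(HClO4).
So n(HClO4) consumed by the sample = 0.005526 - 0.001359 = 0.004167 mol.
n(Na2CO3) = 0.004167 / 2 = 0.002083 mol.
mass = 0.002083 mol x 105.99 g/mol = 0.221 g.

0.221 g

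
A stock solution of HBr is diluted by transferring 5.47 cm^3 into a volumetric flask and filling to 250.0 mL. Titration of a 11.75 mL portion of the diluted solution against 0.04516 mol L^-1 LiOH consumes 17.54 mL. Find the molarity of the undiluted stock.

3.08 M

n(LiOH) = 0.04516 x 0.01754 = 0.0007921 mol.
n(HBr) in the aliquot = 0.0007921 mol.
[diluted HBr] = 0.0007921 / 0.01175 = 0.06741 M.
Dilution factor = 250.0/5.470 = 45.70, so [stock] = 0.06741 x 45.70 = 3.08 M.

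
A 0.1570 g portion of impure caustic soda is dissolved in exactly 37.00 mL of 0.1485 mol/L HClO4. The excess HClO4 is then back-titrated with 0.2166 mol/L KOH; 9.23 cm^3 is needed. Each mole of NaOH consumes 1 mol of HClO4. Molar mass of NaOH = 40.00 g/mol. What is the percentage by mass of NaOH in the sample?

Total n(HClO4) added = 0.1485 x 0.03700 = 0.005494 mol.
n(KOH) used = 0.2166 x 0.009230 = 0.001999 mol, which equals the excess n(HClO4).
So n(HClO4) consumed by the sample = 0.005494 - 0.001999 = 0.003495 mol.
n(NaOH) = 0.003495 / 1 = 0.003495 mol.
mass NaOH = 0.003495 x 40.00 = 0.1398 g, so %NaOH = 0.1398/0.1570 x 100 = 89.1%.

89.1%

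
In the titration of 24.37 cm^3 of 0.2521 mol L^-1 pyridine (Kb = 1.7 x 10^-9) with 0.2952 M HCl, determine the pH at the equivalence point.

3.05

n(C5H5N) = 0.2521 x 0.02437 = 0.006144 mol; V(HCl) at equivalence = 0.006144/0.2952 = 0.02081 L.
At equivalence the base is fully converted to C5H5NH+; total volume = 0.04518 L, so [C5H5NH+] = 0.006144/0.04518 = 0.1360 M.
Ka(C5H5NH+) = Kw/Kb = 1.0e-14 / 1.7 x 10^-9 = 5.88e-6.
[H^+] = sqrt(Ka x [C5H5NH+]) = sqrt(5.88e-6 x 0.1360) = 0.000894 M.
pH = -log(0.000894) = 3.05.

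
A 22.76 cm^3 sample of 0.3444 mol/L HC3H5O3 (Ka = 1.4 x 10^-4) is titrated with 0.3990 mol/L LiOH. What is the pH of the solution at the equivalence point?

8.56

n(HC3H5O3) = 0.3444 x 0.02276 = 0.007839 mol; V(LiOH) at equivalence = 0.007839/0.3990 = 0.01965 L.
At equivalence all the acid is converted to C3H5O3-; total volume = 0.02276 + 0.01965 = 0.04241 L, so [C3H5O3-] = 0.007839/0.04241 = 0.1848 M.
Kb = Kw/Ka = 1.0e-14 / 1.4 x 10^-4 = 7.14e-11.
[OH^-] = sqrt(Kb x [C3H5O3-]) = sqrt(7.14e-11 x 0.1848) = 3.63e-6 M.
pOH = 5.44, so pH = 14.00 - 5.44 = 8.56.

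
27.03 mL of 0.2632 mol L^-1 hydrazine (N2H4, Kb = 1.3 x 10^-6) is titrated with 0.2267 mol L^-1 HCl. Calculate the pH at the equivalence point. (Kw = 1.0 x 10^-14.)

n(N2H4) = 0.2632 x 0.02703 = 0.007114 mol; V(HCl) at equivalence = 0.007114/0.2267 = 0.03138 L.
At equivalence the base is fully converted to N2H5+; total volume = 0.05841 L, so [N2H5+] = 0.007114/0.05841 = 0.1218 M.
Ka(N2H5+) = Kw/Kb = 1.0e-14 / 1.3 x 10^-6 = 7.69e-9.
[H^+] = sqrt(Ka x [N2H5+]) = sqrt(7.69e-9 x 0.1218) = 3.06e-5 M.
pH = -log(3.06e-5) = 4.51.

4.51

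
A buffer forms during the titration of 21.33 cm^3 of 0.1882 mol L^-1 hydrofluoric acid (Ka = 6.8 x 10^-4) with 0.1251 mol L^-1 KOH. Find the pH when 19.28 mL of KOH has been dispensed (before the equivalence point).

3.35

Initial n(HF) = 0.1882 x 0.02133 = 0.004014 mol.
n(KOH) added = 0.1251 x 0.01928 = 0.002412 mol, converting that many moles of HF to F-.
Remaining n(HF) = 0.001602 mol; n(F-) = 0.002412 mol.
By Henderson-Hasselbalch, pH = pKa + log([A^-]/[HA]) = 3.17 + log(0.002412/0.001602) = 3.17 + (+0.18) = 3.35.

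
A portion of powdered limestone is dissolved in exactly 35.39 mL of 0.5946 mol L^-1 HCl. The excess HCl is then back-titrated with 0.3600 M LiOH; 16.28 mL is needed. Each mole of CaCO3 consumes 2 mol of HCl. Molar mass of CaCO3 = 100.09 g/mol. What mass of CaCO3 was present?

0.760 g

Total n(HCl) added = 0.5946 x 0.03539 = 0.02104 mol.
n(LiOH) used = 0.3600 x 0.01628 = 0.005861 mol, which equals the excess n(HCl).
So n(HCl) consumed by the sample = 0.02104 - 0.005861 = 0.01518 mol.
n(CaCO3) = 0.01518 / 2 = 0.007591 mol.
mass = 0.007591 mol x 100.09 g/mol = 0.760 g.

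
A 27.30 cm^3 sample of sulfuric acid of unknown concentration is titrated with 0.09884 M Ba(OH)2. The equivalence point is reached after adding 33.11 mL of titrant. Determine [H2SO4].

0.120 M

n(Ba(OH)2) delivered = 0.09884 x 0.03311 = 0.003273 mol.
For a 1:1 reaction, n(H2SO4) = 0.003273 mol.
[H2SO4] = 0.003273 mol / 0.02730 L = 0.120 M.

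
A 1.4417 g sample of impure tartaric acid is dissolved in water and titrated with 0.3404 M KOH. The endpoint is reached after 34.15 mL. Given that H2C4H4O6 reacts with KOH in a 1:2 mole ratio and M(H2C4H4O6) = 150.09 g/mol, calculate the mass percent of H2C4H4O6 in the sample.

n(KOH) = 0.3404 x 0.03415 = 0.01162 mol.
n(H2C4H4O6) = 0.01162 / 2 = 0.005812 mol.
mass of H2C4H4O6 = 0.005812 x 150.09 = 0.8724 g.
% purity = 0.8724 / 1.4417 x 100 = 60.5%.

60.5%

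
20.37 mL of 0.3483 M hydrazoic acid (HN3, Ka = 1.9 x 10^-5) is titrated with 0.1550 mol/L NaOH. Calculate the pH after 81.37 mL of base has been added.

n(acid) = 0.3483 x 0.02037 = 0.007095 mol; n(NaOH) added = 0.1550 x 0.08137 = 0.01261 mol.
Base is in excess by 0.01261 - 0.007095 = 0.005517 mol in a total volume of 0.1017 L.
[OH^-] = 0.005517/0.1017 = 0.05423 M, so pOH = 1.27 and pH = 14.00 - 1.27 = 12.73.

12.73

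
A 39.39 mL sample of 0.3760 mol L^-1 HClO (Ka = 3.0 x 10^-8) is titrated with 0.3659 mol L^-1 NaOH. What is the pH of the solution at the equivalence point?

10.40

n(HClO) = 0.3760 x 0.03939 = 0.01481 mol; V(NaOH) at equivalence = 0.01481/0.3659 = 0.04048 L.
At equivalence all the acid is converted to ClO-; total volume = 0.03939 + 0.04048 = 0.07987 L, so [ClO-] = 0.01481/0.07987 = 0.1854 M.
Kb = Kw/Ka = 1.0e-14 / 3.0 x 10^-8 = 3.33e-7.
[OH^-] = sqrt(Kb x [ClO-]) = sqrt(3.33e-7 x 0.1854) = 0.000249 M.
pOH = 3.60, so pH = 14.00 - 3.60 = 10.40.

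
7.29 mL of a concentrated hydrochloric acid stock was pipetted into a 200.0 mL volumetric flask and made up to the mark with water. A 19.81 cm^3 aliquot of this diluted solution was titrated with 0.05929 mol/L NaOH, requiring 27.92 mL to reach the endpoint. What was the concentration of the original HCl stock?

2.29 M

n(NaOH) = 0.05929 x 0.02792 = 0.001655 mol.
n(HCl) in the aliquot = 0.001655 mol.
[diluted HCl] = 0.001655 / 0.01981 = 0.08356 M.
Dilution factor = 200.0/7.290 = 27.43, so [stock] = 0.08356 x 27.43 = 2.29 M.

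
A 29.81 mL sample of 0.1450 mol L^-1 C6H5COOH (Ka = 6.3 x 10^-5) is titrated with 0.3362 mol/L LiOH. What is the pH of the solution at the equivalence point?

8.60

n(C6H5COOH) = 0.1450 x 0.02981 = 0.004322 mol; V(LiOH) at equivalence = 0.004322/0.3362 = 0.01286 L.
At equivalence all the acid is converted to C6H5COO-; total volume = 0.02981 + 0.01286 = 0.04267 L, so [C6H5COO-] = 0.004322/0.04267 = 0.1013 M.
Kb = Kw/Ka = 1.0e-14 / 6.3 x 10^-5 = 1.59e-10.
[OH^-] = sqrt(Kb x [C6H5COO-]) = sqrt(1.59e-10 x 0.1013) = 4.01e-6 M.
pOH = 5.40, so pH = 14.00 - 5.40 = 8.60.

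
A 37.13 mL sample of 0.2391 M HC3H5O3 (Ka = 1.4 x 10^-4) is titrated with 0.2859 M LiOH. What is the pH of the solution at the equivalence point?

n(HC3H5O3) = 0.2391 x 0.03713 = 0.008878 mol; V(LiOH) at equivalence = 0.008878/0.2859 = 0.03105 L.
At equivalence all the acid is converted to C3H5O3-; total volume = 0.03713 + 0.03105 = 0.06818 L, so [C3H5O3-] = 0.008878/0.06818 = 0.1302 M.
Kb = Kw/Ka = 1.0e-14 / 1.4 x 10^-4 = 7.14e-11.
[OH^-] = sqrt(Kb x [C3H5O3-]) = sqrt(7.14e-11 x 0.1302) = 3.05e-6 M.
pOH = 5.52, so pH = 14.00 - 5.52 = 8.48.

8.48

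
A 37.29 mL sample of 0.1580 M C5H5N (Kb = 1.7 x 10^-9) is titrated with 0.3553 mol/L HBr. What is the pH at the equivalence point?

3.10

n(C5H5N) = 0.1580 x 0.03729 = 0.005892 mol; V(HBr) at equivalence = 0.005892/0.3553 = 0.01658 L.
At equivalence the base is fully converted to C5H5NH+; total volume = 0.05387 L, so [C5H5NH+] = 0.005892/0.05387 = 0.1094 M.
Ka(C5H5NH+) = Kw/Kb = 1.0e-14 / 1.7 x 10^-9 = 5.88e-6.
[H^+] = sqrt(Ka x [C5H5NH+]) = sqrt(5.88e-6 x 0.1094) = 0.000802 M.
pH = -log(0.000802) = 3.10.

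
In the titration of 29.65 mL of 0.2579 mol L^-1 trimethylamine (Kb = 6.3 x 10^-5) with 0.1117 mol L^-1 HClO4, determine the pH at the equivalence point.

5.45

n((CH3)3N) = 0.2579 x 0.02965 = 0.007647 mol; V(HClO4) at equivalence = 0.007647/0.1117 = 0.06846 L.
At equivalence the base is fully converted to (CH3)3NH+; total volume = 0.09811 L, so [(CH3)3NH+] = 0.007647/0.09811 = 0.07794 M.
Ka((CH3)3NH+) = Kw/Kb = 1.0e-14 / 6.3 x 10^-5 = 1.59e-10.
[H^+] = sqrt(Ka x [(CH3)3NH+]) = sqrt(1.59e-10 x 0.07794) = 3.52e-6 M.
pH = -log(3.52e-6) = 5.45.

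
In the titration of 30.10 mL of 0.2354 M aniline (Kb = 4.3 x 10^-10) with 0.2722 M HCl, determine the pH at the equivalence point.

2.77

n(C6H5NH2) = 0.2354 x 0.03010 = 0.007086 mol; V(HCl) at equivalence = 0.007086/0.2722 = 0.02603 L.
At equivalence the base is fully converted to C6H5NH3+; total volume = 0.05613 L, so [C6H5NH3+] = 0.007086/0.05613 = 0.1262 M.
Ka(C6H5NH3+) = Kw/Kb = 1.0e-14 / 4.3 x 10^-10 = 2.33e-5.
[H^+] = sqrt(Ka x [C6H5NH3+]) = sqrt(2.33e-5 x 0.1262) = 0.00171 M.
pH = -log(0.00171) = 2.77.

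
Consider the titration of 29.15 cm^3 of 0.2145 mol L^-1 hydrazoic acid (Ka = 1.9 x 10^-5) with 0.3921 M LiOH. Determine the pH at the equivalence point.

8.93

n(HN3) = 0.2145 x 0.02915 = 0.006253 mol; V(LiOH) at equivalence = 0.006253/0.3921 = 0.01595 L.
At equivalence all the acid is converted to N3-; total volume = 0.02915 + 0.01595 = 0.04510 L, so [N3-] = 0.006253/0.04510 = 0.1387 M.
Kb = Kw/Ka = 1.0e-14 / 1.9 x 10^-5 = 5.26e-10.
[OH^-] = sqrt(Kb x [N3-]) = sqrt(5.26e-10 x 0.1387) = 8.54e-6 M.
pOH = 5.07, so pH = 14.00 - 5.07 = 8.93.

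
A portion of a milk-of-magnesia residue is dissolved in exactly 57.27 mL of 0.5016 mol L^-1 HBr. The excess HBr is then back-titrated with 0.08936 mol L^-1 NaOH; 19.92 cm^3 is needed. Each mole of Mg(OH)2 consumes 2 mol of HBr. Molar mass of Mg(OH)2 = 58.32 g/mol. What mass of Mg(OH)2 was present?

Total n(HBr) added = 0.5016 x 0.05727 = 0.02873 mol.
n(NaOH) used = 0.08936 x 0.01992 = 0.001780 mol, which equals the excess n(HBr).
So n(HBr) consumed by the sample = 0.02873 - 0.001780 = 0.02695 mol.
n(Mg(OH)2) = 0.02695 / 2 = 0.01347 mol.
mass = 0.01347 mol x 58.32 g/mol = 0.786 g.

0.786 g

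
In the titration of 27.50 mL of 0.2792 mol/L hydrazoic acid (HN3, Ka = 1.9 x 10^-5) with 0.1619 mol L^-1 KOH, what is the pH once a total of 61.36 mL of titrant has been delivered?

12.40

n(acid) = 0.2792 x 0.02750 = 0.007678 mol; n(KOH) added = 0.1619 x 0.06136 = 0.009934 mol.
Base is in excess by 0.009934 - 0.007678 = 0.002256 mol in a total volume of 0.08886 L.
[OH^-] = 0.002256/0.08886 = 0.02539 M, so pOH = 1.60 and pH = 14.00 - 1.60 = 12.40.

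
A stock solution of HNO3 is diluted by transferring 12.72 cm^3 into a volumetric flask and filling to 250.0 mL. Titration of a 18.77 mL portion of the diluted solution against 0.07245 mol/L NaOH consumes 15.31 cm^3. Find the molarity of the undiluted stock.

1.16 M

n(NaOH) = 0.07245 x 0.01531 = 0.001109 mol.
n(HNO3) in the aliquot = 0.001109 mol.
[diluted HNO3] = 0.001109 / 0.01877 = 0.05909 M.
Dilution factor = 250.0/12.72 = 19.65, so [stock] = 0.05909 x 19.65 = 1.16 M.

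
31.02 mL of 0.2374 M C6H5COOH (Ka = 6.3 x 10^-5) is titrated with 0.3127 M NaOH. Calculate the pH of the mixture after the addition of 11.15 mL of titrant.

4.15

Initial n(C6H5COOH) = 0.2374 x 0.03102 = 0.007364 mol.
n(NaOH) added = 0.3127 x 0.01115 = 0.003487 mol, converting that many moles of C6H5COOH to C6H5COO-.
Remaining n(C6H5COOH) = 0.003878 mol; n(C6H5COO-) = 0.003487 mol.
By Henderson-Hasselbalch, pH = pKa + log([A^-]/[HA]) = 4.20 + log(0.003487/0.003878) = 4.20 + (-0.05) = 4.15.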